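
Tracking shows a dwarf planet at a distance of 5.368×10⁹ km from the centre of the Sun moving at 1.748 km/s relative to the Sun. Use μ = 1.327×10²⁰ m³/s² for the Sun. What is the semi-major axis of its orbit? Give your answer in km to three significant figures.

r = 5.368×10¹² m.
Specific orbital energy ε = v²/2 − μ/r = (1748)²/2 − 1.327×10²⁰/5.368×10¹² = -2.319×10⁷ J/kg.
Since ε = −μ/(2a), a = −μ/(2ε) = 2.861×10¹² m = 2.8608×10⁹ km.

a ≈ 2.86×10⁹ km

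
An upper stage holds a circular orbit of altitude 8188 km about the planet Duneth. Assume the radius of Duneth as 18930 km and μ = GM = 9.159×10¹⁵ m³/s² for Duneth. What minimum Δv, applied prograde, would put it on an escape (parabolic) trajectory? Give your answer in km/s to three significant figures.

r = 18930 + 8188 = 27118 km = 2.7118×10⁷ m.
Circular speed v_c = √(μ/r) = 18380 m/s.
Escape speed v_esc = √(2μ/r) = √2 × v_c = 25990 m/s.
Δv = v_esc − v_c = 7612 m/s = 7.612 km/s.

Δv ≈ 7.61 km/s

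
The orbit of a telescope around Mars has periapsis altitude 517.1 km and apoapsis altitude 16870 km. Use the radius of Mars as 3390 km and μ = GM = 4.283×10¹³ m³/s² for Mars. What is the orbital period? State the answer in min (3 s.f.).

r_p = 3390 + 517.1 = 3907.1 km = 3.9071×10⁶ m.
r_a = 3390 + 16870 = 20260 km = 2.0260×10⁷ m.
Semi-major axis a = (r_p + r_a)/2 = (3907.1 + 20260)/2 = 12084 km = 1.208×10⁷ m.
By Kepler's third law T = 2π√(a³/μ) = 2π × 6.418×10³ = 4.033×10⁴ s.
= 672.1 min.

T ≈ 672 min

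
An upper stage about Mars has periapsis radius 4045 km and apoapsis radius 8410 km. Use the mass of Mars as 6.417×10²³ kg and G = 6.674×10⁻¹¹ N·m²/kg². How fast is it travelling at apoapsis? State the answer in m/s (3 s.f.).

μ = GM = 6.674×10⁻¹¹ × 6.417×10²³ = 4.283×10¹³ m³/s².
Semi-major axis a = (r_p + r_a)/2 = 6227.5 km = 6.228×10⁶ m.
Vis-viva: v² = μ(2/r − 1/a) = 4.283×10¹³ × (2.378×10⁻⁷ − 1.606×10⁻⁷) = 3.308×10⁶ m²/s².
v = 1819 m/s.

v ≈ 1820 m/s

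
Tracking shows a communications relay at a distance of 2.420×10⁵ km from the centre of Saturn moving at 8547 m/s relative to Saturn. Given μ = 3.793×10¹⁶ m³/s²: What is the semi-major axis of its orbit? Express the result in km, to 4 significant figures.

a ≈ 1.578×10⁵ km

r = 2.420×10⁸ m.
Specific orbital energy ε = v²/2 − μ/r = (8547)²/2 − 3.793×10¹⁶/2.420×10⁸ = -1.202×10⁸ J/kg.
Since ε = −μ/(2a), a = −μ/(2ε) = 1.578×10⁸ m = 1.5777×10⁵ km.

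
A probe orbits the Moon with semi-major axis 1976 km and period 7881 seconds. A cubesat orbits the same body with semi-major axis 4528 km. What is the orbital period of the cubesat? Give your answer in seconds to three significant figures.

T₂ ≈ 27300 seconds

Kepler's third law: T² ∝ a³, so T₂ = T₁ (a₂/a₁)^(3/2).
a₂/a₁ = 2.291, (a₂/a₁)^(3/2) = 3.469.
T₂ = 7881 × 3.469 = 27340 seconds.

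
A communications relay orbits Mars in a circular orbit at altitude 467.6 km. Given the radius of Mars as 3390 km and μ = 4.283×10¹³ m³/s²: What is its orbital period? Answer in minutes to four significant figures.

T ≈ 121.2 minutes

r = 3390 + 467.6 = 3857.6 km = 3.8576×10⁶ m.
Kepler's third law: T = 2π√(r³/μ) = 2π√((3.858×10⁶)³ / 4.283×10¹³).
r³/μ = 1.340×10⁶ s², so T = 2π × 1.158×10³ = 7.274×10³ s.
Converting: 7.274×10³ s ÷ 60.00 = 121.2 minutes.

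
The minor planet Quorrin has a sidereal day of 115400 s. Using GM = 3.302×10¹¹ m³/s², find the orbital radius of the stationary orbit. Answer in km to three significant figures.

r_sync ≈ 4810 km

A synchronous orbit has period T, so by Kepler's third law a = (μT²/4π²)^(1/3).
μT²/4π² = 3.302×10¹¹ × (1.154×10⁵)² / 39.48 = 1.114×10²⁰ m³.
a = 4.811×10⁶ m = 4811.5 km.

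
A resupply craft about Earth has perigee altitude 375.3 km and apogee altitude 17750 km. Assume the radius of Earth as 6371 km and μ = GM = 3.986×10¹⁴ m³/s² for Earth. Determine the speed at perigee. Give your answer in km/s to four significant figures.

v ≈ 9.609 km/s

r_p = 6371 + 375.3 = 6746.3 km = 6.7463×10⁶ m.
r_a = 6371 + 17750 = 24121 km = 2.4121×10⁷ m.
Semi-major axis a = (r_p + r_a)/2 = 15434 km = 1.543×10⁷ m.
Vis-viva: v² = μ(2/r − 1/a) = 3.986×10¹⁴ × (2.965×10⁻⁷ − 6.479×10⁻⁸) = 9.234×10⁷ m²/s².
v = 9609 m/s = 9.609 km/s.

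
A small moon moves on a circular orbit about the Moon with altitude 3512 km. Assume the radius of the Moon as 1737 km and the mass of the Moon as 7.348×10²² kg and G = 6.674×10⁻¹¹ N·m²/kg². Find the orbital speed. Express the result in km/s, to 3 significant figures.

v ≈ 0.967 km/s

μ = GM = 6.674×10⁻¹¹ × 7.348×10²² = 4.904×10¹² m³/s².
r = 1737 + 3512 = 5249.0 km = 5.2490×10⁶ m.
For a circular orbit v = √(μ/r) = √(4.904×10¹² / 5.249×10⁶) = √(9.343×10⁵) = 966.6 m/s.
That is 0.9666 km/s.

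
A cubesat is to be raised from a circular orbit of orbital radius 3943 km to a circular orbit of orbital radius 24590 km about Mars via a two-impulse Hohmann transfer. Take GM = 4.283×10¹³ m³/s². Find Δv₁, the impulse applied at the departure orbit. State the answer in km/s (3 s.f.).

Δv ≈ 1.03 km/s

r₁ = 3943 km = 3.943×10⁶ m.
r₂ = 24590 km = 2.459×10⁷ m.
Transfer ellipse a_t = (r₁ + r₂)/2 = 1.427×10⁷ m.
At r₁: circular v_c1 = √(μ/r₁) = 3296 m/s; transfer-periapsis v_p = √[μ(2/r₁ − 1/a_t)] = 4327 m/s.
Δv₁ = v_p − v_c1 = 1031 m/s.
= 1.031 km/s.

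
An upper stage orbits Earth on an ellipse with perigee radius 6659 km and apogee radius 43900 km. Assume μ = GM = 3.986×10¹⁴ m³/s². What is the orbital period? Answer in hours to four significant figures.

T ≈ 11.11 hours

Semi-major axis a = (r_p + r_a)/2 = (6659.0 + 43900)/2 = 25280 km = 2.528×10⁷ m.
By Kepler's third law T = 2π√(a³/μ) = 2π × 6.366×10³ = 4.000×10⁴ s.
= 11.11 hours.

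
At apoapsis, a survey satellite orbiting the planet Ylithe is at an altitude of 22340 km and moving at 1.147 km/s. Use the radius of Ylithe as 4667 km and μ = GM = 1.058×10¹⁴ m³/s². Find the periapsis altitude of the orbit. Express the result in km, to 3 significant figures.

periapsis altitude ≈ 783 km

r_a = 4667 + 22340 = 27007 km = 2.701×10⁷ m.
Specific energy ε = v²/2 − μ/r = -3.260×10⁶ J/kg, so a = −μ/(2ε) = 1.623×10⁷ m.
The apsides satisfy r_p + r_a = 2a, so the periapsis radius is 2a − r_a = 5.450×10⁶ m = 5450.0 km.
Periapsis altitude = 5450.0 − 4667 = 782.99 km.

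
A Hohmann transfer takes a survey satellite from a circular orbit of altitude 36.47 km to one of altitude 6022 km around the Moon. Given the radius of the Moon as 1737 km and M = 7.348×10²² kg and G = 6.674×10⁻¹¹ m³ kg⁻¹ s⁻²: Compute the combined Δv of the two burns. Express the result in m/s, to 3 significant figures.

Δv_total ≈ 769 m/s

μ = GM = 6.674×10⁻¹¹ × 7.348×10²² = 4.904×10¹² m³/s².
r₁ = 1737 + 36.47 = 1773.5 km = 1.7735×10⁶ m.
r₂ = 1737 + 6022 = 7759.0 km = 7.7590×10⁶ m.
Transfer ellipse a_t = (r₁ + r₂)/2 = 4.766×10⁶ m.
At r₁: circular v_c1 = √(μ/r₁) = 1663 m/s; transfer-perilune v_p = √[μ(2/r₁ − 1/a_t)] = 2122 m/s.
Δv₁ = v_p − v_c1 = 458.8 m/s.
At r₂: circular v_c2 = √(μ/r₂) = 795.0 m/s; transfer-apolune v_a = √[μ(2/r₂ − 1/a_t)] = 485.0 m/s.
Δv₂ = v_c2 − v_a = 310.1 m/s.
Total Δv = Δv₁ + Δv₂ = 768.8 m/s.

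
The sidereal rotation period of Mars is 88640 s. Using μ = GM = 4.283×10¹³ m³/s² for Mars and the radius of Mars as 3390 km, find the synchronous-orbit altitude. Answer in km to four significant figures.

A synchronous orbit has period T, so by Kepler's third law a = (μT²/4π²)^(1/3).
μT²/4π² = 4.283×10¹³ × (8.864×10⁴)² / 39.48 = 8.524×10²¹ m³.
a = 2.043×10⁷ m = 20428 km.
Altitude h = a − R = 20428 − 3390 = 17038 km.

h_sync ≈ 17040 km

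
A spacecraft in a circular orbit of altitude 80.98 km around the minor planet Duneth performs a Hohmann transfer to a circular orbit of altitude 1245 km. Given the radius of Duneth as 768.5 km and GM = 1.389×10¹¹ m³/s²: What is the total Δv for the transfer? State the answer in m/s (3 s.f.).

r₁ = 768.5 + 80.98 = 849.48 km = 8.4948×10⁵ m.
r₂ = 768.5 + 1245 = 2013.5 km = 2.0135×10⁶ m.
Transfer ellipse a_t = (r₁ + r₂)/2 = 1.431×10⁶ m.
At r₁: circular v_c1 = √(μ/r₁) = 404.4 m/s; transfer-periapsis v_p = √[μ(2/r₁ − 1/a_t)] = 479.6 m/s.
Δv₁ = v_p − v_c1 = 75.21 m/s.
At r₂: circular v_c2 = √(μ/r₂) = 262.6 m/s; transfer-apoapsis v_a = √[μ(2/r₂ − 1/a_t)] = 202.3 m/s.
Δv₂ = v_c2 − v_a = 60.32 m/s.
Total Δv = Δv₁ + Δv₂ = 135.5 m/s.

Δv_total ≈ 136 m/s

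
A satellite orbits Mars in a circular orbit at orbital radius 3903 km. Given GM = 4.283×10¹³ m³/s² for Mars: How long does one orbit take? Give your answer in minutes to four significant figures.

r = 3903 km = 3.903×10⁶ m.
Kepler's third law: T = 2π√(r³/μ) = 2π√((3.903×10⁶)³ / 4.283×10¹³).
r³/μ = 1.388×10⁶ s², so T = 2π × 1.178×10³ = 7.403×10³ s.
Converting: 7.403×10³ s ÷ 60.00 = 123.4 minutes.

T ≈ 123.4 minutes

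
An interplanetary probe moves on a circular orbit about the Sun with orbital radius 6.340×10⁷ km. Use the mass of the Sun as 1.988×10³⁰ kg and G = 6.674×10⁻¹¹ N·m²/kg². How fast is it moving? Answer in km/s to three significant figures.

μ = GM = 6.674×10⁻¹¹ × 1.988×10³⁰ = 1.327×10²⁰ m³/s².
r = 6.340×10⁷ km = 6.340×10¹⁰ m.
For a circular orbit v = √(μ/r) = √(1.327×10²⁰ / 6.340×10¹⁰) = √(2.093×10⁹) = 45750 m/s.
That is 45.75 km/s.

v ≈ 45.7 km/s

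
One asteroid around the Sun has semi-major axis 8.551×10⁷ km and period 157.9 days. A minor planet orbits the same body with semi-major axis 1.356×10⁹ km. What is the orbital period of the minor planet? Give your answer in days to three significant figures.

T₂ ≈ 9970 days

Kepler's third law: T² ∝ a³, so T₂ = T₁ (a₂/a₁)^(3/2).
a₂/a₁ = 15.86, (a₂/a₁)^(3/2) = 63.15.
T₂ = 157.9 × 63.15 = 9971 days.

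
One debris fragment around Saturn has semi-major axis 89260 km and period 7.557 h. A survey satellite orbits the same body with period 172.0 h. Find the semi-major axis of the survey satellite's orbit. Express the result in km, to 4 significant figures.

a₂ ≈ 7.169×10⁵ km

Kepler's third law: a³ ∝ T², so a₂ = a₁ (T₂/T₁)^(2/3).
T₂/T₁ = 22.76, (T₂/T₁)^(2/3) = 8.031.
a₂ = 89260 × 8.031 = 7.169×10⁵ km.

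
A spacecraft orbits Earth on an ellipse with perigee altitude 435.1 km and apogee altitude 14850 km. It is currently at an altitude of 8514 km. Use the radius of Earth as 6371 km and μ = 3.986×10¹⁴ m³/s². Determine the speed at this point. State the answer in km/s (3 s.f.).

v ≈ 5.01 km/s

r_p = 6371 + 435.1 = 6806.1 km = 6.8061×10⁶ m.
r_a = 6371 + 14850 = 21221 km = 2.1221×10⁷ m.
r = 6371 + 8514 = 14885 km = 1.488×10⁷ m.
Semi-major axis a = (r_p + r_a)/2 = 14014 km = 1.401×10⁷ m.
Vis-viva: v² = μ(2/r − 1/a) = 3.986×10¹⁴ × (1.344×10⁻⁷ − 7.136×10⁻⁸) = 2.511×10⁷ m²/s².
v = 5011 m/s = 5.011 km/s.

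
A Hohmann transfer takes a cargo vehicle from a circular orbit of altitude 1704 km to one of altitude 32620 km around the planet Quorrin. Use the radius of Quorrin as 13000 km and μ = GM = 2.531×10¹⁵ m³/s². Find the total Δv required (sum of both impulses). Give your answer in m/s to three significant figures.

Δv_total ≈ 5260 m/s

r₁ = 13000 + 1704 = 14704 km = 1.4704×10⁷ m.
r₂ = 13000 + 32620 = 45620 km = 4.5620×10⁷ m.
Transfer ellipse a_t = (r₁ + r₂)/2 = 3.016×10⁷ m.
At r₁: circular v_c1 = √(μ/r₁) = 13120 m/s; transfer-periapsis v_p = √[μ(2/r₁ − 1/a_t)] = 16140 m/s.
Δv₁ = v_p − v_c1 = 3015 m/s.
At r₂: circular v_c2 = √(μ/r₂) = 7448 m/s; transfer-apoapsis v_a = √[μ(2/r₂ − 1/a_t)] = 5201 m/s.
Δv₂ = v_c2 − v_a = 2248 m/s.
Total Δv = Δv₁ + Δv₂ = 5263 m/s.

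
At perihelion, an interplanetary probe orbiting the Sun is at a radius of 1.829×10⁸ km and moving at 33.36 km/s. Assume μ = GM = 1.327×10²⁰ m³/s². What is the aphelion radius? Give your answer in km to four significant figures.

aphelion radius ≈ 6.019×10⁸ km

r_p = 1.829×10¹¹ m.
Specific energy ε = v²/2 − μ/r = -1.691×10⁸ J/kg, so a = −μ/(2ε) = 3.924×10¹¹ m.
The apsides satisfy r_p + r_a = 2a, so the aphelion radius is 2a − r_p = 6.019×10¹¹ m = 6.0190×10⁸ km.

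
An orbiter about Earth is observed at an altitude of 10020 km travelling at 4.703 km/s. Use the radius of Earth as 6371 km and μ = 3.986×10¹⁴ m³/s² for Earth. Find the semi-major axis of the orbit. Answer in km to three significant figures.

r = 6371 + 10020 = 16391 km = 1.639×10⁷ m.
Specific orbital energy ε = v²/2 − μ/r = (4703)²/2 − 3.986×10¹⁴/1.639×10⁷ = -1.326×10⁷ J/kg.
Since ε = −μ/(2a), a = −μ/(2ε) = 1.503×10⁷ m = 15031 km.

a ≈ 15000 km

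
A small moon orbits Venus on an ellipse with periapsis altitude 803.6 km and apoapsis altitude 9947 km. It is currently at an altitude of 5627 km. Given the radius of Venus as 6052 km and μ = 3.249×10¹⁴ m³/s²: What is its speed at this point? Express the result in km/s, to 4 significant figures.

v ≈ 5.216 km/s

r_p = 6052 + 803.6 = 6855.6 km = 6.8556×10⁶ m.
r_a = 6052 + 9947 = 15999 km = 1.5999×10⁷ m.
r = 6052 + 5627 = 11679 km = 1.168×10⁷ m.
Semi-major axis a = (r_p + r_a)/2 = 11427 km = 1.143×10⁷ m.
Vis-viva: v² = μ(2/r − 1/a) = 3.249×10¹⁴ × (1.712×10⁻⁷ − 8.751×10⁻⁸) = 2.721×10⁷ m²/s².
v = 5216 m/s = 5.216 km/s.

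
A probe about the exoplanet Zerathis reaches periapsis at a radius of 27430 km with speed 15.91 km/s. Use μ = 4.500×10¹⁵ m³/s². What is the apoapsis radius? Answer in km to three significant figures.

r_p = 2.743×10⁷ m.
Specific energy ε = v²/2 − μ/r = -3.749×10⁷ J/kg, so a = −μ/(2ε) = 6.002×10⁷ m.
The apsides satisfy r_p + r_a = 2a, so the apoapsis radius is 2a − r_p = 9.260×10⁷ m = 92602 km.

apoapsis radius ≈ 92600 km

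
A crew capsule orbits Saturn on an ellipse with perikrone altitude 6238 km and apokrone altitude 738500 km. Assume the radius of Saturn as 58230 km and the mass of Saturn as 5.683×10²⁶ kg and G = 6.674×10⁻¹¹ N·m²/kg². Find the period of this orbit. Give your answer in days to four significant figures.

μ = GM = 6.674×10⁻¹¹ × 5.683×10²⁶ = 3.793×10¹⁶ m³/s².
r_p = 58230 + 6238 = 64468 km = 6.4468×10⁷ m.
r_a = 58230 + 738500 = 796730 km = 7.9673×10⁸ m.
Semi-major axis a = (r_p + r_a)/2 = (64468 + 7.9673×10⁵)/2 = 4.3060×10⁵ km = 4.306×10⁸ m.
By Kepler's third law T = 2π√(a³/μ) = 2π × 4.588×10⁴ = 2.883×10⁵ s.
= 3.337 days.

T ≈ 3.337 days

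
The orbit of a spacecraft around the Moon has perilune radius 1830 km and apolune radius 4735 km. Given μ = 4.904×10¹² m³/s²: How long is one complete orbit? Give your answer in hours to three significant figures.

Semi-major axis a = (r_p + r_a)/2 = (1830.0 + 4735.0)/2 = 3282.5 km = 3.282×10⁶ m.
By Kepler's third law T = 2π√(a³/μ) = 2π × 2.686×10³ = 1.687×10⁴ s.
= 4.687 hours.

T ≈ 4.69 hours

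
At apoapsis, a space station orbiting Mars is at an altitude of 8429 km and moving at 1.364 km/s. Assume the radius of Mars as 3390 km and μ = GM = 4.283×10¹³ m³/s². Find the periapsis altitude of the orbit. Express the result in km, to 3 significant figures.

r_a = 3390 + 8429 = 11819 km = 1.182×10⁷ m.
Specific energy ε = v²/2 − μ/r = -2.694×10⁶ J/kg, so a = −μ/(2ε) = 7.950×10⁶ m.
The apsides satisfy r_p + r_a = 2a, so the periapsis radius is 2a − r_a = 4.082×10⁶ m = 4081.8 km.
Periapsis altitude = 4081.8 − 3390 = 691.78 km.

periapsis altitude ≈ 692 km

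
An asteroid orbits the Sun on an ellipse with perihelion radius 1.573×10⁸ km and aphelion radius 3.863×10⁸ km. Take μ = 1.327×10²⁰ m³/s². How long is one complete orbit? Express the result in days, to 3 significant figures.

T ≈ 895 days

Semi-major axis a = (r_p + r_a)/2 = (1.5730×10⁸ + 3.8630×10⁸)/2 = 2.7180×10⁸ km = 2.718×10¹¹ m.
By Kepler's third law T = 2π√(a³/μ) = 2π × 1.230×10⁷ = 7.729×10⁷ s.
= 894.6 days.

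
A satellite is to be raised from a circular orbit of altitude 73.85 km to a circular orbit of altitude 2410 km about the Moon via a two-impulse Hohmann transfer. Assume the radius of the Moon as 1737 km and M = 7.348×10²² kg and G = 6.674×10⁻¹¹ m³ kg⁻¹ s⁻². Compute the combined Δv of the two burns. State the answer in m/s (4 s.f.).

μ = GM = 6.674×10⁻¹¹ × 7.348×10²² = 4.904×10¹² m³/s².
r₁ = 1737 + 73.85 = 1810.8 km = 1.8108×10⁶ m.
r₂ = 1737 + 2410 = 4147.0 km = 4.1470×10⁶ m.
Transfer ellipse a_t = (r₁ + r₂)/2 = 2.979×10⁶ m.
At r₁: circular v_c1 = √(μ/r₁) = 1646 m/s; transfer-perilune v_p = √[μ(2/r₁ − 1/a_t)] = 1942 m/s.
Δv₁ = v_p − v_c1 = 296.0 m/s.
At r₂: circular v_c2 = √(μ/r₂) = 1087 m/s; transfer-apolune v_a = √[μ(2/r₂ − 1/a_t)] = 847.9 m/s.
Δv₂ = v_c2 − v_a = 239.6 m/s.
Total Δv = Δv₁ + Δv₂ = 535.6 m/s.

Δv_total ≈ 535.6 m/s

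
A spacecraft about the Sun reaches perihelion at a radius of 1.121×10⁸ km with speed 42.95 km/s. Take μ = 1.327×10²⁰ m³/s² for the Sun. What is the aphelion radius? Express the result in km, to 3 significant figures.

aphelion radius ≈ 3.96×10⁸ km

r_p = 1.121×10¹¹ m.
Specific energy ε = v²/2 − μ/r = -2.614×10⁸ J/kg, so a = −μ/(2ε) = 2.538×10¹¹ m.
The apsides satisfy r_p + r_a = 2a, so the aphelion radius is 2a − r_p = 3.955×10¹¹ m = 3.9553×10⁸ km.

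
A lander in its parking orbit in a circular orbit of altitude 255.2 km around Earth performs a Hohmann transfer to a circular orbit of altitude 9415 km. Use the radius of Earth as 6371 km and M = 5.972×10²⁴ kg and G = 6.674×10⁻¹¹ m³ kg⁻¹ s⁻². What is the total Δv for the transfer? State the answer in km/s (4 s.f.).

μ = GM = 6.674×10⁻¹¹ × 5.972×10²⁴ = 3.986×10¹⁴ m³/s².
r₁ = 6371 + 255.2 = 6626.2 km = 6.6262×10⁶ m.
r₂ = 6371 + 9415 = 15786 km = 1.5786×10⁷ m.
Transfer ellipse a_t = (r₁ + r₂)/2 = 1.121×10⁷ m.
At r₁: circular v_c1 = √(μ/r₁) = 7756 m/s; transfer-perigee v_p = √[μ(2/r₁ − 1/a_t)] = 9205 m/s.
Δv₁ = v_p − v_c1 = 1449 m/s.
At r₂: circular v_c2 = √(μ/r₂) = 5025 m/s; transfer-apogee v_a = √[μ(2/r₂ − 1/a_t)] = 3864 m/s.
Δv₂ = v_c2 − v_a = 1161 m/s.
Total Δv = Δv₁ + Δv₂ = 2610 m/s = 2.610 km/s.

Δv_total ≈ 2.610 km/s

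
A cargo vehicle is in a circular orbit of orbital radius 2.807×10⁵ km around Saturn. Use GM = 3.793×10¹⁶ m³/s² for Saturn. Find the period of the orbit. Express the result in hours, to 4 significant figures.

r = 2.807×10⁵ km = 2.807×10⁸ m.
Kepler's third law: T = 2π√(r³/μ) = 2π√((2.807×10⁸)³ / 3.793×10¹⁶).
r³/μ = 5.831×10⁸ s², so T = 2π × 2.415×10⁴ = 1.517×10⁵ s.
Converting: 1.517×10⁵ s ÷ 3600 = 42.15 hours.

T ≈ 42.15 hours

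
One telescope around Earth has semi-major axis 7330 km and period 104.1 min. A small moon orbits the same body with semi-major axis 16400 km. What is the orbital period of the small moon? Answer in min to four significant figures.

Kepler's third law: T² ∝ a³, so T₂ = T₁ (a₂/a₁)^(3/2).
a₂/a₁ = 2.237, (a₂/a₁)^(3/2) = 3.347.
T₂ = 104.1 × 3.347 = 348.4 min.

T₂ ≈ 348.4 min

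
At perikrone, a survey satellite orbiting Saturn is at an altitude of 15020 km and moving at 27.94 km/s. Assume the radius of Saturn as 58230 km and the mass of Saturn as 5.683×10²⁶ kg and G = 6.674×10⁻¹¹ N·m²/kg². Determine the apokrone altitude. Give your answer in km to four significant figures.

μ = GM = 6.674×10⁻¹¹ × 5.683×10²⁶ = 3.793×10¹⁶ m³/s².
r_p = 58230 + 15020 = 73250 km = 7.325×10⁷ m.
Specific energy ε = v²/2 − μ/r = -1.275×10⁸ J/kg, so a = −μ/(2ε) = 1.488×10⁸ m.
The apsides satisfy r_p + r_a = 2a, so the apokrone radius is 2a − r_p = 2.243×10⁸ m = 2.2429×10⁵ km.
Apokrone altitude = 2.2429×10⁵ − 58230 = 1.6606×10⁵ km.

apokrone altitude ≈ 1.661×10⁵ km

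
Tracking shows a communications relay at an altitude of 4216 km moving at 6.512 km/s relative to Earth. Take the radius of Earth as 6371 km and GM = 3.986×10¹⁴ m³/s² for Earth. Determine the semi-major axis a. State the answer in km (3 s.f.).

a ≈ 12100 km

r = 6371 + 4216 = 10587 km = 1.059×10⁷ m.
Specific orbital energy ε = v²/2 − μ/r = (6512)²/2 − 3.986×10¹⁴/1.059×10⁷ = -1.645×10⁷ J/kg.
Since ε = −μ/(2a), a = −μ/(2ε) = 1.212×10⁷ m = 12118 km.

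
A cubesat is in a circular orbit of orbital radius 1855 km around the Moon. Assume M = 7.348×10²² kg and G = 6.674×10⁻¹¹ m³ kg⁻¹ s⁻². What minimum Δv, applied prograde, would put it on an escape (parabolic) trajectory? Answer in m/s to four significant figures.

μ = GM = 6.674×10⁻¹¹ × 7.348×10²² = 4.904×10¹² m³/s².
r = 1855 km = 1.855×10⁶ m.
Circular speed v_c = √(μ/r) = 1626 m/s.
Escape speed v_esc = √(2μ/r) = √2 × v_c = 2299 m/s.
Δv = v_esc − v_c = 673.5 m/s.

Δv ≈ 673.5 m/s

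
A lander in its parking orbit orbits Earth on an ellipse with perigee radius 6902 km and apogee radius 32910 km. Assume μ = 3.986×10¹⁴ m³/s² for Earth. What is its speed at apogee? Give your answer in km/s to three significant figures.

v ≈ 2.05 km/s

Semi-major axis a = (r_p + r_a)/2 = 19906 km = 1.991×10⁷ m.
Vis-viva: v² = μ(2/r − 1/a) = 3.986×10¹⁴ × (6.077×10⁻⁸ − 5.024×10⁻⁸) = 4.200×10⁶ m²/s².
v = 2049 m/s = 2.049 km/s.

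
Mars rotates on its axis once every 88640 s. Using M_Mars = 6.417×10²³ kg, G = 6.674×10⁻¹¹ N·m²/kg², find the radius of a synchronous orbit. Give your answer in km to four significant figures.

μ = GM = 6.674×10⁻¹¹ × 6.417×10²³ = 4.283×10¹³ m³/s².
A synchronous orbit has period T, so by Kepler's third law a = (μT²/4π²)^(1/3).
μT²/4π² = 4.283×10¹³ × (8.864×10⁴)² / 39.48 = 8.524×10²¹ m³.
a = 2.043×10⁷ m = 20427 km.

r_sync ≈ 20430 km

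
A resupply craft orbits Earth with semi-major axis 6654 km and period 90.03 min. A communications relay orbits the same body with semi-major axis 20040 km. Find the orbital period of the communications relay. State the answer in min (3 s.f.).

T₂ ≈ 471 min

Kepler's third law: T² ∝ a³, so T₂ = T₁ (a₂/a₁)^(3/2).
a₂/a₁ = 3.012, (a₂/a₁)^(3/2) = 5.227.
T₂ = 90.03 × 5.227 = 470.6 min.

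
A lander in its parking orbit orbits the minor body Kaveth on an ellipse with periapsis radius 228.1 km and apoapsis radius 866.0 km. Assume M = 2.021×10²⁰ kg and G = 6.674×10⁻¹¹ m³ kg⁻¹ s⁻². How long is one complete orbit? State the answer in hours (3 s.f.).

μ = GM = 6.674×10⁻¹¹ × 2.021×10²⁰ = 1.349×10¹⁰ m³/s².
Semi-major axis a = (r_p + r_a)/2 = (228.10 + 866.00)/2 = 547.05 km = 5.470×10⁵ m.
By Kepler's third law T = 2π√(a³/μ) = 2π × 3.484×10³ = 2.189×10⁴ s.
= 6.081 hours.

T ≈ 6.08 hours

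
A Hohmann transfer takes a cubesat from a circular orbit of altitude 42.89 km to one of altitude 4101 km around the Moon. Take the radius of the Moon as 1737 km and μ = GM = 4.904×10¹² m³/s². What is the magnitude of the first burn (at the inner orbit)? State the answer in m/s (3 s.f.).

r₁ = 1737 + 42.89 = 1779.9 km = 1.7799×10⁶ m.
r₂ = 1737 + 4101 = 5838.0 km = 5.8380×10⁶ m.
Transfer ellipse a_t = (r₁ + r₂)/2 = 3.809×10⁶ m.
At r₁: circular v_c1 = √(μ/r₁) = 1660 m/s; transfer-perilune v_p = √[μ(2/r₁ − 1/a_t)] = 2055 m/s.
Δv₁ = v_p − v_c1 = 395.1 m/s.

Δv ≈ 395 m/s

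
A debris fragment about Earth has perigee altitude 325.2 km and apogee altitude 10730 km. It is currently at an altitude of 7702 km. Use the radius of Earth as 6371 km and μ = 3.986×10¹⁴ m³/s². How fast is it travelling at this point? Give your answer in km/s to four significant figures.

r_p = 6371 + 325.2 = 6696.2 km = 6.6962×10⁶ m.
r_a = 6371 + 10730 = 17101 km = 1.7101×10⁷ m.
r = 6371 + 7702 = 14073 km = 1.407×10⁷ m.
Semi-major axis a = (r_p + r_a)/2 = 11899 km = 1.190×10⁷ m.
Vis-viva: v² = μ(2/r − 1/a) = 3.986×10¹⁴ × (1.421×10⁻⁷ − 8.404×10⁻⁸) = 2.315×10⁷ m²/s².
v = 4811 m/s = 4.811 km/s.

v ≈ 4.811 km/s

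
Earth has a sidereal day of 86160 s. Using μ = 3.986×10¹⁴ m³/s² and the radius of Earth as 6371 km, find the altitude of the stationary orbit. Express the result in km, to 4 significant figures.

h_sync ≈ 35790 km

A synchronous orbit has period T, so by Kepler's third law a = (μT²/4π²)^(1/3).
μT²/4π² = 3.986×10¹⁴ × (8.616×10⁴)² / 39.48 = 7.495×10²² m³.
a = 4.216×10⁷ m = 42163 km.
Altitude h = a − R = 42163 − 6371 = 35792 km.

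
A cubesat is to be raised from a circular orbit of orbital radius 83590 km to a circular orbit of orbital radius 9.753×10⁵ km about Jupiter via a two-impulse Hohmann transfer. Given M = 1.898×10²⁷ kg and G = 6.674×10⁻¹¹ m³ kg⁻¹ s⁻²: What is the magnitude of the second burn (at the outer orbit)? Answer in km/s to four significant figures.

μ = GM = 6.674×10⁻¹¹ × 1.898×10²⁷ = 1.267×10¹⁷ m³/s².
r₁ = 83590 km = 8.359×10⁷ m.
r₂ = 9.753×10⁵ km = 9.753×10⁸ m.
Transfer ellipse a_t = (r₁ + r₂)/2 = 5.294×10⁸ m.
At r₁: circular v_c1 = √(μ/r₁) = 38930 m/s; transfer-perijove v_p = √[μ(2/r₁ − 1/a_t)] = 52840 m/s.
At r₂: circular v_c2 = √(μ/r₂) = 11400 m/s; transfer-apojove v_a = √[μ(2/r₂ − 1/a_t)] = 4528 m/s.
Δv₂ = v_c2 − v_a = 6868 m/s.
= 6.868 km/s.

Δv ≈ 6.868 km/s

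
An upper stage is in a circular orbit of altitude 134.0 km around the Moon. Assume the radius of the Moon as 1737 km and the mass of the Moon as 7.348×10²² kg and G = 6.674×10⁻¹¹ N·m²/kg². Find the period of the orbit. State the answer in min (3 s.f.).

μ = GM = 6.674×10⁻¹¹ × 7.348×10²² = 4.904×10¹² m³/s².
r = 1737 + 134.0 = 1871.0 km = 1.8710×10⁶ m.
Kepler's third law: T = 2π√(r³/μ) = 2π√((1.871×10⁶)³ / 4.904×10¹²).
r³/μ = 1.336×10⁶ s², so T = 2π × 1.156×10³ = 7.261×10³ s.
Converting: 7.261×10³ s ÷ 60.00 = 121.0 min.

T ≈ 121 min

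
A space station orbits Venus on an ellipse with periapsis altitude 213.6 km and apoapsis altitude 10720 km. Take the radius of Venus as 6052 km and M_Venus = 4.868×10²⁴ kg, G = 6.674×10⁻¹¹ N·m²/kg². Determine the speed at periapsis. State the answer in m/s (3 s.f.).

μ = GM = 6.674×10⁻¹¹ × 4.868×10²⁴ = 3.249×10¹⁴ m³/s².
r_p = 6052 + 213.6 = 6265.6 km = 6.2656×10⁶ m.
r_a = 6052 + 10720 = 16772 km = 1.6772×10⁷ m.
Semi-major axis a = (r_p + r_a)/2 = 11519 km = 1.152×10⁷ m.
Vis-viva: v² = μ(2/r − 1/a) = 3.249×10¹⁴ × (3.192×10⁻⁷ − 8.681×10⁻⁸) = 7.550×10⁷ m²/s².
v = 8689 m/s.

v ≈ 8690 m/s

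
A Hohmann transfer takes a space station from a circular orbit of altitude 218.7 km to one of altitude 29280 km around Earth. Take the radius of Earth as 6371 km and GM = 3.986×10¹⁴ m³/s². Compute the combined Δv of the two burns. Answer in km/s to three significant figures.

Δv_total ≈ 3.80 km/s

r₁ = 6371 + 218.7 = 6589.7 km = 6.5897×10⁶ m.
r₂ = 6371 + 29280 = 35651 km = 3.5651×10⁷ m.
Transfer ellipse a_t = (r₁ + r₂)/2 = 2.112×10⁷ m.
At r₁: circular v_c1 = √(μ/r₁) = 7777 m/s; transfer-perigee v_p = √[μ(2/r₁ − 1/a_t)] = 10100 m/s.
Δv₁ = v_p − v_c1 = 2327 m/s.
At r₂: circular v_c2 = √(μ/r₂) = 3344 m/s; transfer-apogee v_a = √[μ(2/r₂ − 1/a_t)] = 1868 m/s.
Δv₂ = v_c2 − v_a = 1476 m/s.
Total Δv = Δv₁ + Δv₂ = 3803 m/s = 3.803 km/s.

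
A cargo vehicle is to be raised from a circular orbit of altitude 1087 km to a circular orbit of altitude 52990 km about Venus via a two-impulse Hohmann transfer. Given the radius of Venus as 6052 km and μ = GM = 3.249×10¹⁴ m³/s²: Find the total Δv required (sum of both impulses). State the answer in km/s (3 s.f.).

r₁ = 6052 + 1087 = 7139.0 km = 7.1390×10⁶ m.
r₂ = 6052 + 52990 = 59042 km = 5.9042×10⁷ m.
Transfer ellipse a_t = (r₁ + r₂)/2 = 3.309×10⁷ m.
At r₁: circular v_c1 = √(μ/r₁) = 6746 m/s; transfer-periapsis v_p = √[μ(2/r₁ − 1/a_t)] = 9011 m/s.
Δv₁ = v_p − v_c1 = 2265 m/s.
At r₂: circular v_c2 = √(μ/r₂) = 2346 m/s; transfer-apoapsis v_a = √[μ(2/r₂ − 1/a_t)] = 1090 m/s.
Δv₂ = v_c2 − v_a = 1256 m/s.
Total Δv = Δv₁ + Δv₂ = 3521 m/s = 3.521 km/s.

Δv_total ≈ 3.52 km/s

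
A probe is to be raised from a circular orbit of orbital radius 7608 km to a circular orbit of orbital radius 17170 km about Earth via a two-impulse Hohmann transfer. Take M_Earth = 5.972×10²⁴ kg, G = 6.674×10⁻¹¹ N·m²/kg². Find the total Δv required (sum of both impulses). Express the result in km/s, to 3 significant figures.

μ = GM = 6.674×10⁻¹¹ × 5.972×10²⁴ = 3.986×10¹⁴ m³/s².
r₁ = 7608 km = 7.608×10⁶ m.
r₂ = 17170 km = 1.717×10⁷ m.
Transfer ellipse a_t = (r₁ + r₂)/2 = 1.239×10⁷ m.
At r₁: circular v_c1 = √(μ/r₁) = 7238 m/s; transfer-perigee v_p = √[μ(2/r₁ − 1/a_t)] = 8521 m/s.
Δv₁ = v_p − v_c1 = 1283 m/s.
At r₂: circular v_c2 = √(μ/r₂) = 4818 m/s; transfer-apogee v_a = √[μ(2/r₂ − 1/a_t)] = 3776 m/s.
Δv₂ = v_c2 − v_a = 1042 m/s.
Total Δv = Δv₁ + Δv₂ = 2325 m/s = 2.325 km/s.

Δv_total ≈ 2.33 km/s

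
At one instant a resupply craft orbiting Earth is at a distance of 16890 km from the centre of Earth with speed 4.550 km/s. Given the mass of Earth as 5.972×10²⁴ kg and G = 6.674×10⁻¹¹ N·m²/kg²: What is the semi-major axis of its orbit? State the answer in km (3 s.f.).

μ = GM = 6.674×10⁻¹¹ × 5.972×10²⁴ = 3.986×10¹⁴ m³/s².
r = 1.689×10⁷ m.
Vis-viva rearranged: 1/a = 2/r − v²/μ = 1.184×10⁻⁷ − 5.194×10⁻⁸ = 6.647×10⁻⁸ m⁻¹.
a = 1.504×10⁷ m = 15044 km.

a ≈ 15000 km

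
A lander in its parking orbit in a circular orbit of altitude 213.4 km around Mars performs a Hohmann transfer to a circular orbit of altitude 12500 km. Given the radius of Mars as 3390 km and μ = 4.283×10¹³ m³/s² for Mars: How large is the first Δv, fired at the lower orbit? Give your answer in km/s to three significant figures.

Δv ≈ 0.954 km/s

r₁ = 3390 + 213.4 = 3603.4 km = 3.6034×10⁶ m.
r₂ = 3390 + 12500 = 15890 km = 1.5890×10⁷ m.
Transfer ellipse a_t = (r₁ + r₂)/2 = 9.747×10⁶ m.
At r₁: circular v_c1 = √(μ/r₁) = 3448 m/s; transfer-periapsis v_p = √[μ(2/r₁ − 1/a_t)] = 4402 m/s.
Δv₁ = v_p − v_c1 = 954.4 m/s.
= 0.9544 km/s.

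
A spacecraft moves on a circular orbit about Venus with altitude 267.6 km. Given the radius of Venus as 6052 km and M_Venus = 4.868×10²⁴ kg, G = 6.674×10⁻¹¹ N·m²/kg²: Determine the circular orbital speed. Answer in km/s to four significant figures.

μ = GM = 6.674×10⁻¹¹ × 4.868×10²⁴ = 3.249×10¹⁴ m³/s².
r = 6052 + 267.6 = 6319.6 km = 6.3196×10⁶ m.
For a circular orbit v = √(μ/r) = √(3.249×10¹⁴ / 6.320×10⁶) = √(5.141×10⁷) = 7170 m/s.
That is 7.170 km/s.

v ≈ 7.170 km/s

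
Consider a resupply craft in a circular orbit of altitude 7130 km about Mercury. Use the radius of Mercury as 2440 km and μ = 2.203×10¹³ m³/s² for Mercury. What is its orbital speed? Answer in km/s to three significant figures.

v ≈ 1.52 km/s

r = 2440 + 7130 = 9570.0 km = 9.5700×10⁶ m.
For a circular orbit v = √(μ/r) = √(2.203×10¹³ / 9.570×10⁶) = √(2.302×10⁶) = 1517 m/s.
That is 1.517 km/s.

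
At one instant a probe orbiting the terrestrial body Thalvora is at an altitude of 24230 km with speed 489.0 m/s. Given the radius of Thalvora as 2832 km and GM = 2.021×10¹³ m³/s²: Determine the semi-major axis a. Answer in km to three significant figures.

a ≈ 16100 km

r = 2832 + 24230 = 27062 km = 2.706×10⁷ m.
Specific orbital energy ε = v²/2 − μ/r = (489.0)²/2 − 2.021×10¹³/2.706×10⁷ = -6.272×10⁵ J/kg.
Since ε = −μ/(2a), a = −μ/(2ε) = 1.611×10⁷ m = 16110 km.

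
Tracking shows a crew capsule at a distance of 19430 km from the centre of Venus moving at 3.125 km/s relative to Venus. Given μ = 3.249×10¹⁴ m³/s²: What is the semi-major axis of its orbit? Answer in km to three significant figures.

a ≈ 13700 km

r = 1.943×10⁷ m.
Specific orbital energy ε = v²/2 − μ/r = (3125)²/2 − 3.249×10¹⁴/1.943×10⁷ = -1.184×10⁷ J/kg.
Since ε = −μ/(2a), a = −μ/(2ε) = 1.372×10⁷ m = 13722 km.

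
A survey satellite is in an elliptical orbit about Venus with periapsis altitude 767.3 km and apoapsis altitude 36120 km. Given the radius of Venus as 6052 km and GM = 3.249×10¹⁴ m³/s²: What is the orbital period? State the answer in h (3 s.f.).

r_p = 6052 + 767.3 = 6819.3 km = 6.8193×10⁶ m.
r_a = 6052 + 36120 = 42172 km = 4.2172×10⁷ m.
Semi-major axis a = (r_p + r_a)/2 = (6819.3 + 42172)/2 = 24496 km = 2.450×10⁷ m.
By Kepler's third law T = 2π√(a³/μ) = 2π × 6.726×10³ = 4.226×10⁴ s.
= 11.74 h.

T ≈ 11.7 h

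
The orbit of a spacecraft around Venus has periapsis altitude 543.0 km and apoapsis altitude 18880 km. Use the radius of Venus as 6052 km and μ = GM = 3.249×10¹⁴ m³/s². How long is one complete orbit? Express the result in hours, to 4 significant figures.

r_p = 6052 + 543.0 = 6595.0 km = 6.5950×10⁶ m.
r_a = 6052 + 18880 = 24932 km = 2.4932×10⁷ m.
Semi-major axis a = (r_p + r_a)/2 = (6595.0 + 24932)/2 = 15764 km = 1.576×10⁷ m.
By Kepler's third law T = 2π√(a³/μ) = 2π × 3.472×10³ = 2.182×10⁴ s.
= 6.060 hours.

T ≈ 6.060 hours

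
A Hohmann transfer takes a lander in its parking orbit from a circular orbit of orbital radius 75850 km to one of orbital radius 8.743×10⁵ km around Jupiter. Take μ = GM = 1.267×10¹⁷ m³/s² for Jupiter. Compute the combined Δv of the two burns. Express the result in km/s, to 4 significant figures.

r₁ = 75850 km = 7.585×10⁷ m.
r₂ = 8.743×10⁵ km = 8.743×10⁸ m.
Transfer ellipse a_t = (r₁ + r₂)/2 = 4.751×10⁸ m.
At r₁: circular v_c1 = √(μ/r₁) = 40870 m/s; transfer-perijove v_p = √[μ(2/r₁ − 1/a_t)] = 55440 m/s.
Δv₁ = v_p − v_c1 = 14570 m/s.
At r₂: circular v_c2 = √(μ/r₂) = 12040 m/s; transfer-apojove v_a = √[μ(2/r₂ − 1/a_t)] = 4810 m/s.
Δv₂ = v_c2 − v_a = 7228 m/s.
Total Δv = Δv₁ + Δv₂ = 21800 m/s = 21.80 km/s.

Δv_total ≈ 21.80 km/s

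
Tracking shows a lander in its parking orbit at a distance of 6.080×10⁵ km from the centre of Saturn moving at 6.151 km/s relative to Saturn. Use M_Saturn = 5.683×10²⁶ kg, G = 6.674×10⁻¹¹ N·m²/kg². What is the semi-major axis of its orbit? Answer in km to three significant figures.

a ≈ 4.36×10⁵ km

μ = GM = 6.674×10⁻¹¹ × 5.683×10²⁶ = 3.793×10¹⁶ m³/s².
r = 6.080×10⁸ m.
Vis-viva rearranged: 1/a = 2/r − v²/μ = 3.289×10⁻⁹ − 9.975×10⁻¹⁰ = 2.292×10⁻⁹ m⁻¹.
a = 4.363×10⁸ m = 4.3631×10⁵ km.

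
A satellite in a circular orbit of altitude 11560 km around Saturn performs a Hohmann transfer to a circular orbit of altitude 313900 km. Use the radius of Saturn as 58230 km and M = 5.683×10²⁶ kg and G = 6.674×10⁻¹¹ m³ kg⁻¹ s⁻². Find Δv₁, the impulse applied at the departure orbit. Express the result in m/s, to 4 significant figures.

Δv ≈ 6941 m/s

μ = GM = 6.674×10⁻¹¹ × 5.683×10²⁶ = 3.793×10¹⁶ m³/s².
r₁ = 58230 + 11560 = 69790 km = 6.9790×10⁷ m.
r₂ = 58230 + 313900 = 372130 km = 3.7213×10⁸ m.
Transfer ellipse a_t = (r₁ + r₂)/2 = 2.210×10⁸ m.
At r₁: circular v_c1 = √(μ/r₁) = 23310 m/s; transfer-perikrone v_p = √[μ(2/r₁ − 1/a_t)] = 30250 m/s.
Δv₁ = v_p − v_c1 = 6941 m/s.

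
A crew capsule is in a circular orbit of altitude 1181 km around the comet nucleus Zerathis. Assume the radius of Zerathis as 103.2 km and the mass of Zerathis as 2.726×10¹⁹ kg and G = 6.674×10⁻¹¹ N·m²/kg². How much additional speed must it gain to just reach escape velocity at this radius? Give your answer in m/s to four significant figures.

Δv ≈ 15.59 m/s

μ = GM = 6.674×10⁻¹¹ × 2.726×10¹⁹ = 1.819×10⁹ m³/s².
r = 103.2 + 1181 = 1284.2 km = 1.2842×10⁶ m.
Circular speed v_c = √(μ/r) = 37.64 m/s.
Escape speed v_esc = √(2μ/r) = √2 × v_c = 53.23 m/s.
Δv = v_esc − v_c = 15.59 m/s.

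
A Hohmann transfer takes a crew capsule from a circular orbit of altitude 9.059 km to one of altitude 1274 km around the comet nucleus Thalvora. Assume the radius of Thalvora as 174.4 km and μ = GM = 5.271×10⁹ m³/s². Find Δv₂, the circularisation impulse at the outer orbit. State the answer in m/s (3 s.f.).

r₁ = 174.4 + 9.059 = 183.46 km = 1.8346×10⁵ m.
r₂ = 174.4 + 1274 = 1448.4 km = 1.4484×10⁶ m.
Transfer ellipse a_t = (r₁ + r₂)/2 = 8.159×10⁵ m.
At r₁: circular v_c1 = √(μ/r₁) = 169.5 m/s; transfer-periapsis v_p = √[μ(2/r₁ − 1/a_t)] = 225.8 m/s.
At r₂: circular v_c2 = √(μ/r₂) = 60.33 m/s; transfer-apoapsis v_a = √[μ(2/r₂ − 1/a_t)] = 28.61 m/s.
Δv₂ = v_c2 − v_a = 31.72 m/s.

Δv ≈ 31.7 m/s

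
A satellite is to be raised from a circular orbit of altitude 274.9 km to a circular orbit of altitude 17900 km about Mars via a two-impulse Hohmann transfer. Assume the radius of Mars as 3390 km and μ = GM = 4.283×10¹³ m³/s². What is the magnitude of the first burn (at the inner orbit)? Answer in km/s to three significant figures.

r₁ = 3390 + 274.9 = 3664.9 km = 3.6649×10⁶ m.
r₂ = 3390 + 17900 = 21290 km = 2.1290×10⁷ m.
Transfer ellipse a_t = (r₁ + r₂)/2 = 1.248×10⁷ m.
At r₁: circular v_c1 = √(μ/r₁) = 3419 m/s; transfer-periapsis v_p = √[μ(2/r₁ − 1/a_t)] = 4465 m/s.
Δv₁ = v_p − v_c1 = 1047 m/s.
= 1.047 km/s.

Δv ≈ 1.05 km/s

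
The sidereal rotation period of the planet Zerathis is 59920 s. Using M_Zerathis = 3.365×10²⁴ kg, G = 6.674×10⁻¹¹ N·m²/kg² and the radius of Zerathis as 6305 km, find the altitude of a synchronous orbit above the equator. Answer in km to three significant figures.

h_sync ≈ 21000 km

μ = GM = 6.674×10⁻¹¹ × 3.365×10²⁴ = 2.246×10¹⁴ m³/s².
A synchronous orbit has period T, so by Kepler's third law a = (μT²/4π²)^(1/3).
μT²/4π² = 2.246×10¹⁴ × (5.992×10⁴)² / 39.48 = 2.042×10²² m³.
a = 2.733×10⁷ m = 27335 km.
Altitude h = a − R = 27335 − 6305 = 21030 km.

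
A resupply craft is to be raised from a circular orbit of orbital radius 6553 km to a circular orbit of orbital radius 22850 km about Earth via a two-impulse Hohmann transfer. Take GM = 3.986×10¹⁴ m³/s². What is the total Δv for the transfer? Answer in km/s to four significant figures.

r₁ = 6553 km = 6.553×10⁶ m.
r₂ = 22850 km = 2.285×10⁷ m.
Transfer ellipse a_t = (r₁ + r₂)/2 = 1.470×10⁷ m.
At r₁: circular v_c1 = √(μ/r₁) = 7799 m/s; transfer-perigee v_p = √[μ(2/r₁ − 1/a_t)] = 9723 m/s.
Δv₁ = v_p − v_c1 = 1924 m/s.
At r₂: circular v_c2 = √(μ/r₂) = 4177 m/s; transfer-apogee v_a = √[μ(2/r₂ − 1/a_t)] = 2788 m/s.
Δv₂ = v_c2 − v_a = 1388 m/s.
Total Δv = Δv₁ + Δv₂ = 3312 m/s = 3.312 km/s.

Δv_total ≈ 3.312 km/s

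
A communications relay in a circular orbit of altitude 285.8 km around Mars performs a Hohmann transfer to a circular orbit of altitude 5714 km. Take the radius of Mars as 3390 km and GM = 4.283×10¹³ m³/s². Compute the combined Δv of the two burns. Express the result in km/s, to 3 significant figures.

Δv_total ≈ 1.18 km/s

r₁ = 3390 + 285.8 = 3675.8 km = 3.6758×10⁶ m.
r₂ = 3390 + 5714 = 9104.0 km = 9.1040×10⁶ m.
Transfer ellipse a_t = (r₁ + r₂)/2 = 6.390×10⁶ m.
At r₁: circular v_c1 = √(μ/r₁) = 3413 m/s; transfer-periapsis v_p = √[μ(2/r₁ − 1/a_t)] = 4074 m/s.
Δv₁ = v_p − v_c1 = 660.9 m/s.
At r₂: circular v_c2 = √(μ/r₂) = 2169 m/s; transfer-apoapsis v_a = √[μ(2/r₂ − 1/a_t)] = 1645 m/s.
Δv₂ = v_c2 − v_a = 523.9 m/s.
Total Δv = Δv₁ + Δv₂ = 1185 m/s = 1.185 km/s.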